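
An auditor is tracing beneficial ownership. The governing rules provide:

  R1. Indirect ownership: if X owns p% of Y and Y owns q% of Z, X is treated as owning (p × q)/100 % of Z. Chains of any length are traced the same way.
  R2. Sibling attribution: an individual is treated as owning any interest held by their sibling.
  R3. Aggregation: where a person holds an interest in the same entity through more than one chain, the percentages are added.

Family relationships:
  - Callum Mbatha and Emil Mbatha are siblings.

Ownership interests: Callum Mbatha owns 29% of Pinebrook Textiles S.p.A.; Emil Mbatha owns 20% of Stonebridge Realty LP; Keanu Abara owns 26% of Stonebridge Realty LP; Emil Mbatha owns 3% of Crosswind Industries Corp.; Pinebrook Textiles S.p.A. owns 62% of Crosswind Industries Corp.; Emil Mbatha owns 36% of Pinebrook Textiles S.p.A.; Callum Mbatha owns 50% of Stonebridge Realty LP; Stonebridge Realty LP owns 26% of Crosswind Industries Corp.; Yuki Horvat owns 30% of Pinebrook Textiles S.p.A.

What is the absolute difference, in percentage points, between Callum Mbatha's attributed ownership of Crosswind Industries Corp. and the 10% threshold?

By sibling attribution (R2), Callum Mbatha is treated as also owning Emil Mbatha's interest in Stonebridge Realty LP, giving 50% + 20% = 70%.
By sibling attribution (R2), Callum Mbatha is treated as also owning Emil Mbatha's interest in Pinebrook Textiles S.p.A, giving 29% + 36% = 65%.
By sibling attribution (R2), Callum Mbatha is treated as owning Emil Mbatha's 3% interest in Crosswind Industries Corp.
Chain via Stonebridge Realty LP (R1): 70% × 26% = 18.2% of Crosswind Industries Corp.
Chain via Pinebrook Textiles S.p.A. (R1): 65% × 62% = 40.3% of Crosswind Industries Corp.
Direct interest in Crosswind Industries Corp: 3%.
Aggregating (R3): 18.2% + 40.3% + 3% = 61.5%.
61.5% exceeds the 10% threshold by 51.5 percentage points.

51.5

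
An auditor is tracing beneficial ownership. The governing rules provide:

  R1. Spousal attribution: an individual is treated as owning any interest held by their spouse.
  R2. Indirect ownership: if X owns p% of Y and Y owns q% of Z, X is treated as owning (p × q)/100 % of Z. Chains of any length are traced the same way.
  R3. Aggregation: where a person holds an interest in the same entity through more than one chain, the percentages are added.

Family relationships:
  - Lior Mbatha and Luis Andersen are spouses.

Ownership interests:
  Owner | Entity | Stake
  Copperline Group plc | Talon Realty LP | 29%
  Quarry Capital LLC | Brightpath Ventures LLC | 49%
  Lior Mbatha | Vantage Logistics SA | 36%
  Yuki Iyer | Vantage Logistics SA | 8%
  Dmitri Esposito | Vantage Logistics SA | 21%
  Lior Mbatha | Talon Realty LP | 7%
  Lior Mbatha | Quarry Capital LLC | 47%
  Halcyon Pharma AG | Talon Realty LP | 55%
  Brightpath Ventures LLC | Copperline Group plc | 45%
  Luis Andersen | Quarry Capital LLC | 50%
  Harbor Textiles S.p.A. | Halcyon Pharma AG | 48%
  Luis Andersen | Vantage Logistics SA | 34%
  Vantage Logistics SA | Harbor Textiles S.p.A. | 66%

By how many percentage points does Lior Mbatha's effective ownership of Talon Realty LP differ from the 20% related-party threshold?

5.399465

By spousal attribution (R1), Lior Mbatha is treated as also owning Luis Andersen's interest in Vantage Logistics SA, giving 36% + 34% = 70%.
By spousal attribution (R1), Lior Mbatha is treated as also owning Luis Andersen's interest in Quarry Capital LLC, giving 47% + 50% = 97%.
Chain via Vantage Logistics SA → Harbor Textiles S.p.A. → Halcyon Pharma AG (R2): 70% × 66% × 48% × 55% = 12.1968% of Talon Realty LP.
Chain via Quarry Capital LLC → Brightpath Ventures LLC → Copperline Group plc (R2): 97% × 49% × 45% × 29% = 6.202665% of Talon Realty LP.
Direct interest in Talon Realty LP: 7%.
Aggregating (R3): 12.1968% + 6.202665% + 7% = 25.399465%.
25.399465% exceeds the 20% threshold by 5.399465 percentage points.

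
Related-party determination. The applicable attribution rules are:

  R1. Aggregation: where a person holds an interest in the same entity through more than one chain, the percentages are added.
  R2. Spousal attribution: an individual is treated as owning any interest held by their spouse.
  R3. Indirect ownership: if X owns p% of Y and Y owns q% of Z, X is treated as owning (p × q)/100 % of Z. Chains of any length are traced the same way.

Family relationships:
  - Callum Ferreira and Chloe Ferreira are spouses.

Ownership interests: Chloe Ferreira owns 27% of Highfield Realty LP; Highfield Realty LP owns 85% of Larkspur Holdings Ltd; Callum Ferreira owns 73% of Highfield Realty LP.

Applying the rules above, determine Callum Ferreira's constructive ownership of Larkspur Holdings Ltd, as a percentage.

By spousal attribution (R2), Callum Ferreira is treated as also owning Chloe Ferreira's interest in Highfield Realty LP, giving 73% + 27% = 100%.
Chain via Highfield Realty LP (R3): 100% × 85% = 85% of Larkspur Holdings Ltd.

85%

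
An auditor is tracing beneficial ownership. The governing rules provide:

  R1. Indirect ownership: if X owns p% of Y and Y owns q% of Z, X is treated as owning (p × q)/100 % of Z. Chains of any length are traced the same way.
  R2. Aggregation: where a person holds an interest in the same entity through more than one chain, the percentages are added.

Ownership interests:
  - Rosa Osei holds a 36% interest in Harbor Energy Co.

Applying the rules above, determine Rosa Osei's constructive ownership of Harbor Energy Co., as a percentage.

Direct interest in Harbor Energy Co: 36%.

36%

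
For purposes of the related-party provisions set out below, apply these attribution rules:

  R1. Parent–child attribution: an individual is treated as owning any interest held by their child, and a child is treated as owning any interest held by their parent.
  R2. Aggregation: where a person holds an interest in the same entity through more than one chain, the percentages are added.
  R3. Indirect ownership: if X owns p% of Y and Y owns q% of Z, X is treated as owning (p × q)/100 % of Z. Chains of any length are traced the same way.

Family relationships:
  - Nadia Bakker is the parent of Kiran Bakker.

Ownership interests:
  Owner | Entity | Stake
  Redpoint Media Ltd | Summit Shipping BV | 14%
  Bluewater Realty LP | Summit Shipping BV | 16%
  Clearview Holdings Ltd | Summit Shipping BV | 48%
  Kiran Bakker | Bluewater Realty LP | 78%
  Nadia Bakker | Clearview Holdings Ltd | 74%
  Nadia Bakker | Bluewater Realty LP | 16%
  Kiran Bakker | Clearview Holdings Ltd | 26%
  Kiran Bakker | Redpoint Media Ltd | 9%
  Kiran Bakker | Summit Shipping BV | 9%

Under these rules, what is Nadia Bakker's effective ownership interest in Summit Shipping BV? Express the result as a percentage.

73.3%

By parent–child attribution (R1), Nadia Bakker is treated as also owning Kiran Bakker's interest in Clearview Holdings Ltd, giving 74% + 26% = 100%.
By parent–child attribution (R1), Nadia Bakker is treated as also owning Kiran Bakker's interest in Bluewater Realty LP, giving 16% + 78% = 94%.
By parent–child attribution (R1), Nadia Bakker is treated as owning Kiran Bakker's 9% interest in Redpoint Media Ltd.
By parent–child attribution (R1), Nadia Bakker is treated as owning Kiran Bakker's 9% interest in Summit Shipping BV.
Chain via Clearview Holdings Ltd (R3): 100% × 48% = 48% of Summit Shipping BV.
Chain via Bluewater Realty LP (R3): 94% × 16% = 15.04% of Summit Shipping BV.
Chain via Redpoint Media Ltd (R3): 9% × 14% = 1.26% of Summit Shipping BV.
Direct interest in Summit Shipping BV: 9%.
Aggregating (R2): 48% + 15.04% + 1.26% + 9% = 73.3%.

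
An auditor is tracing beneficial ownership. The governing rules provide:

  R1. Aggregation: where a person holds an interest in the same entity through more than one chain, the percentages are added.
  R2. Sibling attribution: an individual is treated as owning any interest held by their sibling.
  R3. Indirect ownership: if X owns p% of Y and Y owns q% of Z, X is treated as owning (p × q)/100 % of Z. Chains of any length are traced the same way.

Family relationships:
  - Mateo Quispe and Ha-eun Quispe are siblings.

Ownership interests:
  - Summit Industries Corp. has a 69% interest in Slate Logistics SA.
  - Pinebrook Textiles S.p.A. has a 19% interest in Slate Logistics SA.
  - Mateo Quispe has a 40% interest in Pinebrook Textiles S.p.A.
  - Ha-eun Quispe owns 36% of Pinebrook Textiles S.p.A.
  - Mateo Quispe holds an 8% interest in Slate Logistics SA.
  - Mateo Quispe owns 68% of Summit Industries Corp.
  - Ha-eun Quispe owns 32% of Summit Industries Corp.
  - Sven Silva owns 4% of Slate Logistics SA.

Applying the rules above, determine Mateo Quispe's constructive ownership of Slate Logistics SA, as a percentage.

By sibling attribution (R2), Mateo Quispe is treated as also owning Ha-eun Quispe's interest in Summit Industries Corp, giving 68% + 32% = 100%.
By sibling attribution (R2), Mateo Quispe is treated as also owning Ha-eun Quispe's interest in Pinebrook Textiles S.p.A, giving 40% + 36% = 76%.
Chain via Summit Industries Corp. (R3): 100% × 69% = 69% of Slate Logistics SA.
Chain via Pinebrook Textiles S.p.A. (R3): 76% × 19% = 14.44% of Slate Logistics SA.
Direct interest in Slate Logistics SA: 8%.
Aggregating (R1): 69% + 14.44% + 8% = 91.44%.

91.44%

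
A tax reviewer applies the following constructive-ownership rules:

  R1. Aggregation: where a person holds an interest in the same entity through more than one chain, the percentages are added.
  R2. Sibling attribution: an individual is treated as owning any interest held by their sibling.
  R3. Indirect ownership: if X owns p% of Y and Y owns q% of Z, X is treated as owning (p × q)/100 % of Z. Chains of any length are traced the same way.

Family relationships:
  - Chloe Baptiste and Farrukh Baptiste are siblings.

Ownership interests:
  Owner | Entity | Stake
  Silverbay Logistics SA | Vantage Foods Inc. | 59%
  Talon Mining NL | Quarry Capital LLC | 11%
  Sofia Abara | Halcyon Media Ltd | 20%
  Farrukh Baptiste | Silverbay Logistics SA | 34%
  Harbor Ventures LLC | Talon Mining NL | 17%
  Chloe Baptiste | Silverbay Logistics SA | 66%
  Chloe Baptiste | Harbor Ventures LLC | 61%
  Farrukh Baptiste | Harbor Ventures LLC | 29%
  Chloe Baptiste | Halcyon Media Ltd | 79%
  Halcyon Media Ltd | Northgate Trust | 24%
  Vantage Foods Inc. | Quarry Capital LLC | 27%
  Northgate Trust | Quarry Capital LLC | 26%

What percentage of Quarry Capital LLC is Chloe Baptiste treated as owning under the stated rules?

By sibling attribution (R2), Chloe Baptiste is treated as also owning Farrukh Baptiste's interest in Silverbay Logistics SA, giving 66% + 34% = 100%.
By sibling attribution (R2), Chloe Baptiste is treated as also owning Farrukh Baptiste's interest in Harbor Ventures LLC, giving 61% + 29% = 90%.
Chain via Halcyon Media Ltd → Northgate Trust (R3): 79% × 24% × 26% = 4.9296% of Quarry Capital LLC.
Chain via Silverbay Logistics SA → Vantage Foods Inc. (R3): 100% × 59% × 27% = 15.93% of Quarry Capital LLC.
Chain via Harbor Ventures LLC → Talon Mining NL (R3): 90% × 17% × 11% = 1.683% of Quarry Capital LLC.
Aggregating (R1): 4.9296% + 15.93% + 1.683% = 22.5426%.

22.5426%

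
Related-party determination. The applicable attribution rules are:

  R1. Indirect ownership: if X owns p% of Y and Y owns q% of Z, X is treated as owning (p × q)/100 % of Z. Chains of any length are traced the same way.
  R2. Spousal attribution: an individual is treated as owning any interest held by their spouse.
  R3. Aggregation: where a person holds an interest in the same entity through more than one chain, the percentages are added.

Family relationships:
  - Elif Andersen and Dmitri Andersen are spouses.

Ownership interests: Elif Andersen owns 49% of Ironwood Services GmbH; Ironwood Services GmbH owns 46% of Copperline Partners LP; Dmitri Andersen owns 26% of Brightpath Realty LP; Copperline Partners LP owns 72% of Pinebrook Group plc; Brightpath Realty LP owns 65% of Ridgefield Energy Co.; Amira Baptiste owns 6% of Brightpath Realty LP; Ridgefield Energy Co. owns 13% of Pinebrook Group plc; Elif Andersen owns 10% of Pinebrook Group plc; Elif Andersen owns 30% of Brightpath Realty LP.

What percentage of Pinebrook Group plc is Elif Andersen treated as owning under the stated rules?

30.9608%

By spousal attribution (R2), Elif Andersen is treated as also owning Dmitri Andersen's interest in Brightpath Realty LP, giving 30% + 26% = 56%.
Chain via Brightpath Realty LP → Ridgefield Energy Co. (R1): 56% × 65% × 13% = 4.732% of Pinebrook Group plc.
Chain via Ironwood Services GmbH → Copperline Partners LP (R1): 49% × 46% × 72% = 16.2288% of Pinebrook Group plc.
Direct interest in Pinebrook Group plc: 10%.
Aggregating (R3): 4.732% + 16.2288% + 10% = 30.9608%.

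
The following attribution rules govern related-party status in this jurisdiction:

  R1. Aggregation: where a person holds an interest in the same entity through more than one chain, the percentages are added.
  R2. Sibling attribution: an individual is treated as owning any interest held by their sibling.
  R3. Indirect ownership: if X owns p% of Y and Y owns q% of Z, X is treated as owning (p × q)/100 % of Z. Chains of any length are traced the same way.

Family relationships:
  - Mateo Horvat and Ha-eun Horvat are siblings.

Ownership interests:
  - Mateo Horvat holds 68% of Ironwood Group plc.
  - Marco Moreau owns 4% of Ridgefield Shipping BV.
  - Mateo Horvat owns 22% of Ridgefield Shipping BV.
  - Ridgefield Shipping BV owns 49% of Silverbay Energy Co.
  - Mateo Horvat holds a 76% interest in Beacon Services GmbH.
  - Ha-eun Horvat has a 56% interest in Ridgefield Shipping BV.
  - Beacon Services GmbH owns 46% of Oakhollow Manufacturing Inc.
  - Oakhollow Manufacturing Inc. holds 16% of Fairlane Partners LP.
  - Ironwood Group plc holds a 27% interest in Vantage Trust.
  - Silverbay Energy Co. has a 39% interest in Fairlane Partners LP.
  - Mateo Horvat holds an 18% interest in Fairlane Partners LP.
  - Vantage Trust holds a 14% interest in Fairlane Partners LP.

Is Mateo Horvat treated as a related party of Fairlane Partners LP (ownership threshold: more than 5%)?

By sibling attribution (R2), Mateo Horvat is treated as also owning Ha-eun Horvat's interest in Ridgefield Shipping BV, giving 22% + 56% = 78%.
Chain via Ridgefield Shipping BV → Silverbay Energy Co. (R3): 78% × 49% × 39% = 14.9058% of Fairlane Partners LP.
Chain via Ironwood Group plc → Vantage Trust (R3): 68% × 27% × 14% = 2.5704% of Fairlane Partners LP.
Chain via Beacon Services GmbH → Oakhollow Manufacturing Inc. (R3): 76% × 46% × 16% = 5.5936% of Fairlane Partners LP.
Direct interest in Fairlane Partners LP: 18%.
Aggregating (R1): 14.9058% + 2.5704% + 5.5936% + 18% = 41.0698%.
41.0698% exceeds the 5% threshold, so Mateo is a related party to Fairlane Partners LP.

Yes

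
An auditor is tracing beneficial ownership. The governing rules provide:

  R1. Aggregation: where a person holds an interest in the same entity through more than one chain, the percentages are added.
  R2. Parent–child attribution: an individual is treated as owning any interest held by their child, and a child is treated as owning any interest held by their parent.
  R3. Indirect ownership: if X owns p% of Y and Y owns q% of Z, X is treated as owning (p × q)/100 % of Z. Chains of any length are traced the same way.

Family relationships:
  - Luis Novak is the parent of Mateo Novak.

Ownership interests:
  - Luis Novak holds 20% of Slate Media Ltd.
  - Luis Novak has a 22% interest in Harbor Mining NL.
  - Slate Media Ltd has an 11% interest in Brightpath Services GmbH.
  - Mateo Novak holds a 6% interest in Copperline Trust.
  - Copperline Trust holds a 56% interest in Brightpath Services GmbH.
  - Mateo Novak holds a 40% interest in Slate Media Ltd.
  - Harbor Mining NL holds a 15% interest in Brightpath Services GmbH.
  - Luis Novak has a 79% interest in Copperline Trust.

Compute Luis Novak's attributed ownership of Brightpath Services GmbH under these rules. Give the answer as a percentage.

By parent–child attribution (R2), Luis Novak is treated as also owning Mateo Novak's interest in Copperline Trust, giving 79% + 6% = 85%.
By parent–child attribution (R2), Luis Novak is treated as also owning Mateo Novak's interest in Slate Media Ltd, giving 20% + 40% = 60%.
Chain via Harbor Mining NL (R3): 22% × 15% = 3.3% of Brightpath Services GmbH.
Chain via Copperline Trust (R3): 85% × 56% = 47.6% of Brightpath Services GmbH.
Chain via Slate Media Ltd (R3): 60% × 11% = 6.6% of Brightpath Services GmbH.
Aggregating (R1): 3.3% + 47.6% + 6.6% = 57.5%.

57.5%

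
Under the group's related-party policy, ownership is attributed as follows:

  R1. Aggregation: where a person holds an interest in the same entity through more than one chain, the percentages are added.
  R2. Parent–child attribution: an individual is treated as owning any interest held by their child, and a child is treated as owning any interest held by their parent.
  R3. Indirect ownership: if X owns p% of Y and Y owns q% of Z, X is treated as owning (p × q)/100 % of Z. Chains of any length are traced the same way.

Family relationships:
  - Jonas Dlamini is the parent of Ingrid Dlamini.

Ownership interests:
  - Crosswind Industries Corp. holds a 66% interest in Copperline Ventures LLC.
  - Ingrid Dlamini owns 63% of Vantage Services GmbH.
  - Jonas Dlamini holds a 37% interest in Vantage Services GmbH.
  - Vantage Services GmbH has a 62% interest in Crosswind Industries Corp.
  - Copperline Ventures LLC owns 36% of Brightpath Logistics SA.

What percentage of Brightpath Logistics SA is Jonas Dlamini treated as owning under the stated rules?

14.7312%

By parent–child attribution (R2), Jonas Dlamini is treated as also owning Ingrid Dlamini's interest in Vantage Services GmbH, giving 37% + 63% = 100%.
Chain via Vantage Services GmbH → Crosswind Industries Corp. → Copperline Ventures LLC (R3): 100% × 62% × 66% × 36% = 14.7312% of Brightpath Logistics SA.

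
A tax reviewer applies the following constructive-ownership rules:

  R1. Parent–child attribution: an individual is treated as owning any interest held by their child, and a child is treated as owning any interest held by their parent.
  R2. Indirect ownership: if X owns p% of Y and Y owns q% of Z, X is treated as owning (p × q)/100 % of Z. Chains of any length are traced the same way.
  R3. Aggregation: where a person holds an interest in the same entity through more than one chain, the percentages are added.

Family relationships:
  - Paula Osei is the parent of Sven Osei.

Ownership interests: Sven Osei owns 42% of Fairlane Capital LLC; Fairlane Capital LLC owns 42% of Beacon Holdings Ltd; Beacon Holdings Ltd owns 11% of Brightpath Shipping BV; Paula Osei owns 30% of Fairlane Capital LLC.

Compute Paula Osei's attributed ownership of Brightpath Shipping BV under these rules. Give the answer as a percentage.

3.3264%

By parent–child attribution (R1), Paula Osei is treated as also owning Sven Osei's interest in Fairlane Capital LLC, giving 30% + 42% = 72%.
Chain via Fairlane Capital LLC → Beacon Holdings Ltd (R2): 72% × 42% × 11% = 3.3264% of Brightpath Shipping BV.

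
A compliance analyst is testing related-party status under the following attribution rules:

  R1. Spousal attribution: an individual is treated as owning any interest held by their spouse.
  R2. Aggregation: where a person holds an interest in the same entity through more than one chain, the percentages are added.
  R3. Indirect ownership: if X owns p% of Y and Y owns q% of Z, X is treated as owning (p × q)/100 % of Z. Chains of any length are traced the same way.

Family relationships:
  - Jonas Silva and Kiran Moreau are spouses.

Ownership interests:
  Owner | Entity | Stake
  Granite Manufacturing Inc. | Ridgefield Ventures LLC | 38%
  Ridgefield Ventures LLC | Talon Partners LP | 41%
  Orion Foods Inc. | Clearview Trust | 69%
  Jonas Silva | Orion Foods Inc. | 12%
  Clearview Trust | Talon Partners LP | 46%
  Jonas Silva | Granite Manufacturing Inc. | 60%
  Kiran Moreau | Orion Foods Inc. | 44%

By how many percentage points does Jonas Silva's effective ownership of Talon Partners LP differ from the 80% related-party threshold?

By spousal attribution (R1), Jonas Silva is treated as also owning Kiran Moreau's interest in Orion Foods Inc, giving 12% + 44% = 56%.
Chain via Granite Manufacturing Inc. → Ridgefield Ventures LLC (R3): 60% × 38% × 41% = 9.348% of Talon Partners LP.
Chain via Orion Foods Inc. → Clearview Trust (R3): 56% × 69% × 46% = 17.7744% of Talon Partners LP.
Aggregating (R2): 9.348% + 17.7744% = 27.1224%.
27.1224% falls short of the 80% threshold by 52.8776 percentage points.

52.8776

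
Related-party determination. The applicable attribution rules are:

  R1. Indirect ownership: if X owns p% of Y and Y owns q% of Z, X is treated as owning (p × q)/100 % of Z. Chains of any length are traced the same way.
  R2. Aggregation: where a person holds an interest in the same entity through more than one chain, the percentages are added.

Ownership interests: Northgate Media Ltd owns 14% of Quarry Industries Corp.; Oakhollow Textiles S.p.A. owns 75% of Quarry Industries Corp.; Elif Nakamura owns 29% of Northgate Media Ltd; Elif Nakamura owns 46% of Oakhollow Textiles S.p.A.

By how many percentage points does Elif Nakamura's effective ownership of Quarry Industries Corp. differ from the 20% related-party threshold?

Chain via Oakhollow Textiles S.p.A. (R1): 46% × 75% = 34.5% of Quarry Industries Corp.
Chain via Northgate Media Ltd (R1): 29% × 14% = 4.06% of Quarry Industries Corp.
Aggregating (R2): 34.5% + 4.06% = 38.56%.
38.56% exceeds the 20% threshold by 18.56 percentage points.

18.56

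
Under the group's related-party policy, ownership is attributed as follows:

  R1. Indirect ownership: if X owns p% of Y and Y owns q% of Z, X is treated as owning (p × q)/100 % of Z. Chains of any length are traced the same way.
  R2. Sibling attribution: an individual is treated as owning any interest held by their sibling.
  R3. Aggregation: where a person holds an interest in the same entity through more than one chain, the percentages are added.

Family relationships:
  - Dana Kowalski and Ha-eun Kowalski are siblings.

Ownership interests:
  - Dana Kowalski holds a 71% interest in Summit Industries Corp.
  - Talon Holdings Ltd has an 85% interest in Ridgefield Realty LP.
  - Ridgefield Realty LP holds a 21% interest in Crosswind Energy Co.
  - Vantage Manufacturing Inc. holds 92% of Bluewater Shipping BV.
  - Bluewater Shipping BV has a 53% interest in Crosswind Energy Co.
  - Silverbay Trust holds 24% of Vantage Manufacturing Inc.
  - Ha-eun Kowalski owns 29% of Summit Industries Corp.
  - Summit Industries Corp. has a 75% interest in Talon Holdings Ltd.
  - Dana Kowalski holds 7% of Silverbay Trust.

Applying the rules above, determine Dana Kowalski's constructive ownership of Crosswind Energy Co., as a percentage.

By sibling attribution (R2), Dana Kowalski is treated as also owning Ha-eun Kowalski's interest in Summit Industries Corp, giving 71% + 29% = 100%.
Chain via Silverbay Trust → Vantage Manufacturing Inc. → Bluewater Shipping BV (R1): 7% × 24% × 92% × 53% = 0.819168% of Crosswind Energy Co.
Chain via Summit Industries Corp. → Talon Holdings Ltd → Ridgefield Realty LP (R1): 100% × 75% × 85% × 21% = 13.3875% of Crosswind Energy Co.
Aggregating (R3): 0.819168% + 13.3875% = 14.206668%.

14.206668%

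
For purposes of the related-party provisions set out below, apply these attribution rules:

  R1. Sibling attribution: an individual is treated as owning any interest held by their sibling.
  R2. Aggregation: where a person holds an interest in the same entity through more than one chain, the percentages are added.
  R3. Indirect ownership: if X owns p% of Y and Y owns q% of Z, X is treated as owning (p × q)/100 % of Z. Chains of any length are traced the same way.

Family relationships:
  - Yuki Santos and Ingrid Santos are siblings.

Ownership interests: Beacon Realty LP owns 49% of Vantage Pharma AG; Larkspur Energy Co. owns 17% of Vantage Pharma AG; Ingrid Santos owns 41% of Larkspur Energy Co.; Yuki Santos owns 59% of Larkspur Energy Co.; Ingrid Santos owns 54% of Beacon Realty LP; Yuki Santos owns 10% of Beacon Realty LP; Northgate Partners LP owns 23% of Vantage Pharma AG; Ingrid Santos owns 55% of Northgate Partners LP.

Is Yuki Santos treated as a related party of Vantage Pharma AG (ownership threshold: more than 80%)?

By sibling attribution (R1), Yuki Santos is treated as also owning Ingrid Santos's interest in Beacon Realty LP, giving 10% + 54% = 64%.
By sibling attribution (R1), Yuki Santos is treated as also owning Ingrid Santos's interest in Larkspur Energy Co, giving 59% + 41% = 100%.
By sibling attribution (R1), Yuki Santos is treated as owning Ingrid Santos's 55% interest in Northgate Partners LP.
Chain via Beacon Realty LP (R3): 64% × 49% = 31.36% of Vantage Pharma AG.
Chain via Larkspur Energy Co. (R3): 100% × 17% = 17% of Vantage Pharma AG.
Chain via Northgate Partners LP (R3): 55% × 23% = 12.65% of Vantage Pharma AG.
Aggregating (R2): 31.36% + 17% + 12.65% = 61.01%.
61.01% does not exceed the 80% threshold, so Yuki is not a related party to Vantage Pharma AG.

No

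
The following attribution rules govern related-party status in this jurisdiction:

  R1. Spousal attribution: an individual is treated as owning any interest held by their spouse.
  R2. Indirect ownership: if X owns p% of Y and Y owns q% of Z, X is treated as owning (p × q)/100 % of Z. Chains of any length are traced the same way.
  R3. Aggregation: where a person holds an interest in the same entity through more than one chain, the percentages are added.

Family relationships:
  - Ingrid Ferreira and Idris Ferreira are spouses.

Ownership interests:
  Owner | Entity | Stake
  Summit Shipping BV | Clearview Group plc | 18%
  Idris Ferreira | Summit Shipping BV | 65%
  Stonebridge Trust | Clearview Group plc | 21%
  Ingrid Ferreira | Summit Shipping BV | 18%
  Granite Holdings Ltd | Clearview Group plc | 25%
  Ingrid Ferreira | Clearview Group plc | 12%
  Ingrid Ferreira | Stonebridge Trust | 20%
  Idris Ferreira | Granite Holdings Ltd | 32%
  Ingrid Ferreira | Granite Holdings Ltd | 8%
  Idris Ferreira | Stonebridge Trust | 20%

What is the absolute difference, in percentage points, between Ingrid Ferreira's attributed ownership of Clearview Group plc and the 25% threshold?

20.34

By spousal attribution (R1), Ingrid Ferreira is treated as also owning Idris Ferreira's interest in Summit Shipping BV, giving 18% + 65% = 83%.
By spousal attribution (R1), Ingrid Ferreira is treated as also owning Idris Ferreira's interest in Granite Holdings Ltd, giving 8% + 32% = 40%.
By spousal attribution (R1), Ingrid Ferreira is treated as also owning Idris Ferreira's interest in Stonebridge Trust, giving 20% + 20% = 40%.
Chain via Summit Shipping BV (R2): 83% × 18% = 14.94% of Clearview Group plc.
Chain via Granite Holdings Ltd (R2): 40% × 25% = 10% of Clearview Group plc.
Chain via Stonebridge Trust (R2): 40% × 21% = 8.4% of Clearview Group plc.
Direct interest in Clearview Group plc: 12%.
Aggregating (R3): 14.94% + 10% + 8.4% + 12% = 45.34%.
45.34% exceeds the 25% threshold by 20.34 percentage points.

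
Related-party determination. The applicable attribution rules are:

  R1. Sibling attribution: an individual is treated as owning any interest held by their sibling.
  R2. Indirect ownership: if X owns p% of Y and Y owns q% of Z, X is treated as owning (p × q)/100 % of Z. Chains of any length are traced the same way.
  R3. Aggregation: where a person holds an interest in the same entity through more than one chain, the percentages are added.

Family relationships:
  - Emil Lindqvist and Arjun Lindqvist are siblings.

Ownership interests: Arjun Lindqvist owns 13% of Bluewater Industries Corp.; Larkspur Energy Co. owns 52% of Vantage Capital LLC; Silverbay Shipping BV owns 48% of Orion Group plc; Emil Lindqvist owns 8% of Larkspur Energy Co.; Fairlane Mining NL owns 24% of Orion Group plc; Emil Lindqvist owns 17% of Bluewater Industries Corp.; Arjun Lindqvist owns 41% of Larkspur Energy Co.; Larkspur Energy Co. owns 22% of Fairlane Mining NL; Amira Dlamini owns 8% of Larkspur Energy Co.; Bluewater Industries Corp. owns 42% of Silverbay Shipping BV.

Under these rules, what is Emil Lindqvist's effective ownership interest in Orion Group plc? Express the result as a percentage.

By sibling attribution (R1), Emil Lindqvist is treated as also owning Arjun Lindqvist's interest in Larkspur Energy Co, giving 8% + 41% = 49%.
By sibling attribution (R1), Emil Lindqvist is treated as also owning Arjun Lindqvist's interest in Bluewater Industries Corp, giving 17% + 13% = 30%.
Chain via Larkspur Energy Co. → Fairlane Mining NL (R2): 49% × 22% × 24% = 2.5872% of Orion Group plc.
Chain via Bluewater Industries Corp. → Silverbay Shipping BV (R2): 30% × 42% × 48% = 6.048% of Orion Group plc.
Aggregating (R3): 2.5872% + 6.048% = 8.6352%.

8.6352%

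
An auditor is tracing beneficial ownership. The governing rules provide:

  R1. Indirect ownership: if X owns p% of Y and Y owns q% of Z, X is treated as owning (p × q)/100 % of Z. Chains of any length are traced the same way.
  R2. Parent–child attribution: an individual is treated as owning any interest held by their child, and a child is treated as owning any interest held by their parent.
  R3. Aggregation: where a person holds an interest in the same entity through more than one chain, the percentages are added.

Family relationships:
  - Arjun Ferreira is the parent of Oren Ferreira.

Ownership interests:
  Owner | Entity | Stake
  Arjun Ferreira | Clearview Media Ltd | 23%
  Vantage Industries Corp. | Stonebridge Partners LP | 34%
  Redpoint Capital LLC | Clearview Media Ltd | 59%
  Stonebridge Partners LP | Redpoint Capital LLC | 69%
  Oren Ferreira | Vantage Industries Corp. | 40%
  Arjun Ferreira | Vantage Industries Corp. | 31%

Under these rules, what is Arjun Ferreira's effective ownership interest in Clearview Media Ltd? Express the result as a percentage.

By parent–child attribution (R2), Arjun Ferreira is treated as also owning Oren Ferreira's interest in Vantage Industries Corp, giving 31% + 40% = 71%.
Chain via Vantage Industries Corp. → Stonebridge Partners LP → Redpoint Capital LLC (R1): 71% × 34% × 69% × 59% = 9.827394% of Clearview Media Ltd.
Direct interest in Clearview Media Ltd: 23%.
Aggregating (R3): 9.827394% + 23% = 32.827394%.

32.827394%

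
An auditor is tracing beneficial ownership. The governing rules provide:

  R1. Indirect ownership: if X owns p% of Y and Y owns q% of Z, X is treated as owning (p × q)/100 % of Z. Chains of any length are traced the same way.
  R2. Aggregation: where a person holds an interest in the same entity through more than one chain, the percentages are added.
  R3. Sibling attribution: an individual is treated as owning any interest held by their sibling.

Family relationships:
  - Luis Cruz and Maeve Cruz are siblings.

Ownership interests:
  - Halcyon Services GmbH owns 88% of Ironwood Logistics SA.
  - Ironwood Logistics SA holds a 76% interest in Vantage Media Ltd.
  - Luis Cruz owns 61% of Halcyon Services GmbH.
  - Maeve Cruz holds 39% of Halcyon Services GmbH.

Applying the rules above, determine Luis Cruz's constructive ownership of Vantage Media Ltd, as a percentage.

66.88%

By sibling attribution (R3), Luis Cruz is treated as also owning Maeve Cruz's interest in Halcyon Services GmbH, giving 61% + 39% = 100%.
Chain via Halcyon Services GmbH → Ironwood Logistics SA (R1): 100% × 88% × 76% = 66.88% of Vantage Media Ltd.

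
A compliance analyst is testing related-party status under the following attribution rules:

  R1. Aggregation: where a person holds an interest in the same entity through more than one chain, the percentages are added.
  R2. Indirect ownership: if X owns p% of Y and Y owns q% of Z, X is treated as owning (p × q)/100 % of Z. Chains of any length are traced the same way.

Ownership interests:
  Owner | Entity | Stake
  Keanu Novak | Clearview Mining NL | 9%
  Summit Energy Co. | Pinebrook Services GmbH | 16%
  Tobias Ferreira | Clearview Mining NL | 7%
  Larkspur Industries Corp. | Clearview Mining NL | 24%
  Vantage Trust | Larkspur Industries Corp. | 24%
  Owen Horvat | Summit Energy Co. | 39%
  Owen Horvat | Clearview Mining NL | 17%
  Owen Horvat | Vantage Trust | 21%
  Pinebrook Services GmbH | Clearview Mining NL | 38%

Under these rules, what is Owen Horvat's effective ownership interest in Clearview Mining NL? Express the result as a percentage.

Chain via Vantage Trust → Larkspur Industries Corp. (R2): 21% × 24% × 24% = 1.2096% of Clearview Mining NL.
Chain via Summit Energy Co. → Pinebrook Services GmbH (R2): 39% × 16% × 38% = 2.3712% of Clearview Mining NL.
Direct interest in Clearview Mining NL: 17%.
Aggregating (R1): 1.2096% + 2.3712% + 17% = 20.5808%.

20.5808%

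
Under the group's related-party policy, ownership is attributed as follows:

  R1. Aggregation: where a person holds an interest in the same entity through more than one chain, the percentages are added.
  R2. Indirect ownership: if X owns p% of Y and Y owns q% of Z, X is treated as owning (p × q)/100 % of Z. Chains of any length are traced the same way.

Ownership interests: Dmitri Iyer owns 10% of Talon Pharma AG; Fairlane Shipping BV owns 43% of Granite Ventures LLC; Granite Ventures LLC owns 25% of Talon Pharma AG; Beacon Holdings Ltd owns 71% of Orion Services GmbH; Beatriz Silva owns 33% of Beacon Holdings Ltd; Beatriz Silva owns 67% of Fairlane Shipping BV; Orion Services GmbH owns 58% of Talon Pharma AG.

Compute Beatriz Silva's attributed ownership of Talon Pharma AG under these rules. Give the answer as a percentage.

20.7919%

Chain via Beacon Holdings Ltd → Orion Services GmbH (R2): 33% × 71% × 58% = 13.5894% of Talon Pharma AG.
Chain via Fairlane Shipping BV → Granite Ventures LLC (R2): 67% × 43% × 25% = 7.2025% of Talon Pharma AG.
Aggregating (R1): 13.5894% + 7.2025% = 20.7919%.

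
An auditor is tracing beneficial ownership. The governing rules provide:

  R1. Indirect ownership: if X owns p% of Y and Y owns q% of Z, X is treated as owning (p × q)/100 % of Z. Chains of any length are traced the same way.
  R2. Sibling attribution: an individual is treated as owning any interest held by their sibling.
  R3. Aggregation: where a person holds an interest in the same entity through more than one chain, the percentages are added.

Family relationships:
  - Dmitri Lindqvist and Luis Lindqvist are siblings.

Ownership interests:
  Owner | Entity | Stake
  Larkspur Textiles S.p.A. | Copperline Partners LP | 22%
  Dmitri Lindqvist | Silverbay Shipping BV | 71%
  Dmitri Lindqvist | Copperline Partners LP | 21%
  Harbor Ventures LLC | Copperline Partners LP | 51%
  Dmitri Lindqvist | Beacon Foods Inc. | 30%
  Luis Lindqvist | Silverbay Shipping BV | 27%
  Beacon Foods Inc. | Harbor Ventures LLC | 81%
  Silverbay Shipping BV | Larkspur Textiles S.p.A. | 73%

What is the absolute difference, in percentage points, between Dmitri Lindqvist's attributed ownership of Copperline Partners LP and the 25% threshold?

24.1318

By sibling attribution (R2), Dmitri Lindqvist is treated as also owning Luis Lindqvist's interest in Silverbay Shipping BV, giving 71% + 27% = 98%.
Chain via Beacon Foods Inc. → Harbor Ventures LLC (R1): 30% × 81% × 51% = 12.393% of Copperline Partners LP.
Chain via Silverbay Shipping BV → Larkspur Textiles S.p.A. (R1): 98% × 73% × 22% = 15.7388% of Copperline Partners LP.
Direct interest in Copperline Partners LP: 21%.
Aggregating (R3): 12.393% + 15.7388% + 21% = 49.1318%.
49.1318% exceeds the 25% threshold by 24.1318 percentage points.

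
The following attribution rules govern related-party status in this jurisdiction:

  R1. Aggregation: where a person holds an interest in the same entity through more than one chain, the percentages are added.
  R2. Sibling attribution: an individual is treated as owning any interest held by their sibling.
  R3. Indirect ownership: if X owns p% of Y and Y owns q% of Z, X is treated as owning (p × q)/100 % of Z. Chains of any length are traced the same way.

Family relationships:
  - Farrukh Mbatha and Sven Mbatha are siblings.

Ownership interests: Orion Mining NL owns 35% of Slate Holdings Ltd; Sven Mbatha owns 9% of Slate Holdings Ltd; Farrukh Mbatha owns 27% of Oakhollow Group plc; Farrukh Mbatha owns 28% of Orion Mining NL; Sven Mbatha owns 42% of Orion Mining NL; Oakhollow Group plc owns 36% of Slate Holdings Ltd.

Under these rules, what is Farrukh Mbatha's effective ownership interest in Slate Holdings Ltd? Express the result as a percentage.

43.22%

By sibling attribution (R2), Farrukh Mbatha is treated as also owning Sven Mbatha's interest in Orion Mining NL, giving 28% + 42% = 70%.
By sibling attribution (R2), Farrukh Mbatha is treated as owning Sven Mbatha's 9% interest in Slate Holdings Ltd.
Chain via Oakhollow Group plc (R3): 27% × 36% = 9.72% of Slate Holdings Ltd.
Chain via Orion Mining NL (R3): 70% × 35% = 24.5% of Slate Holdings Ltd.
Direct interest in Slate Holdings Ltd: 9%.
Aggregating (R1): 9.72% + 24.5% + 9% = 43.22%.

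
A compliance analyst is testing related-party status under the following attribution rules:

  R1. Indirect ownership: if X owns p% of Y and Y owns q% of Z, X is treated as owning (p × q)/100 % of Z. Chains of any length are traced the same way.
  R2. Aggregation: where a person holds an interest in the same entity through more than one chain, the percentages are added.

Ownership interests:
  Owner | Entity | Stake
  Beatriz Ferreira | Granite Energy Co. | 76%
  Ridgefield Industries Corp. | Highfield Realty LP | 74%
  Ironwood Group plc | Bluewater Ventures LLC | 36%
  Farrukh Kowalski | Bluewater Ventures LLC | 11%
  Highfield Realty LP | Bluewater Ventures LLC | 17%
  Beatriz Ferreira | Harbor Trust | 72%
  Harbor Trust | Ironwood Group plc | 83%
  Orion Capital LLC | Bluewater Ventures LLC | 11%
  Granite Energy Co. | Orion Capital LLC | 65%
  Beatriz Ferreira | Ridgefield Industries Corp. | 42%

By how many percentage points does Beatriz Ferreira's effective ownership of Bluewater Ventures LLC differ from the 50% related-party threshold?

Chain via Ridgefield Industries Corp. → Highfield Realty LP (R1): 42% × 74% × 17% = 5.2836% of Bluewater Ventures LLC.
Chain via Harbor Trust → Ironwood Group plc (R1): 72% × 83% × 36% = 21.5136% of Bluewater Ventures LLC.
Chain via Granite Energy Co. → Orion Capital LLC (R1): 76% × 65% × 11% = 5.434% of Bluewater Ventures LLC.
Aggregating (R2): 5.2836% + 21.5136% + 5.434% = 32.2312%.
32.2312% falls short of the 50% threshold by 17.7688 percentage points.

17.7688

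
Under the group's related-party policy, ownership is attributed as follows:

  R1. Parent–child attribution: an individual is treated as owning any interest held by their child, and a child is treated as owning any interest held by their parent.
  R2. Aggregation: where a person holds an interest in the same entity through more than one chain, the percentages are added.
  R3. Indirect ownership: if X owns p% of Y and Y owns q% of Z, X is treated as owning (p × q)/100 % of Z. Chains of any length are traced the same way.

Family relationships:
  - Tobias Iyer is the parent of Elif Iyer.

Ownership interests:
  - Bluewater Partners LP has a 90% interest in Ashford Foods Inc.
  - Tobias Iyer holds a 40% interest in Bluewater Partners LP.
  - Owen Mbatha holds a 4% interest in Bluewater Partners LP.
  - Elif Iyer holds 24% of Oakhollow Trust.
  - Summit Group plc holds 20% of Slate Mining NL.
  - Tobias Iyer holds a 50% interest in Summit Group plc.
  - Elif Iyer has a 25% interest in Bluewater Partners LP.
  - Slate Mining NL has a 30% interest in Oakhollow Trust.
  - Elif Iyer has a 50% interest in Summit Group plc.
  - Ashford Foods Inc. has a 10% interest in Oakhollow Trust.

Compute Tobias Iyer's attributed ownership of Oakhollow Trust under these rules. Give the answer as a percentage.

By parent–child attribution (R1), Tobias Iyer is treated as also owning Elif Iyer's interest in Summit Group plc, giving 50% + 50% = 100%.
By parent–child attribution (R1), Tobias Iyer is treated as also owning Elif Iyer's interest in Bluewater Partners LP, giving 40% + 25% = 65%.
By parent–child attribution (R1), Tobias Iyer is treated as owning Elif Iyer's 24% interest in Oakhollow Trust.
Chain via Summit Group plc → Slate Mining NL (R3): 100% × 20% × 30% = 6% of Oakhollow Trust.
Chain via Bluewater Partners LP → Ashford Foods Inc. (R3): 65% × 90% × 10% = 5.85% of Oakhollow Trust.
Direct interest in Oakhollow Trust: 24%.
Aggregating (R2): 6% + 5.85% + 24% = 35.85%.

35.85%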